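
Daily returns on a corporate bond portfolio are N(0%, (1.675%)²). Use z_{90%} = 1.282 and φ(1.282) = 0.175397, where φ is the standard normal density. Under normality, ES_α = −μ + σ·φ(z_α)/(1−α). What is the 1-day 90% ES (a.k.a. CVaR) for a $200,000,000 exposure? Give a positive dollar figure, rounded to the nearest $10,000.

$5,880,000

Tail multiplier: φ(z)/(1−α) = 0.175397 / 0.1 = 1.754.
ES = 1.675% × 1.754 = 2.938%.
On $200,000,000: 0.02938 × $200,000,000 = $5,876,000.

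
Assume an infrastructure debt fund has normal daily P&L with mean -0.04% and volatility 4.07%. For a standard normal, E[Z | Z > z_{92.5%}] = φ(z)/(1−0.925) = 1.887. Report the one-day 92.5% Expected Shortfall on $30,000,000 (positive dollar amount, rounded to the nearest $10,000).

$2,320,000

ES = −(-0.04%) + 4.07% × 1.887 = 7.720%.
On $30,000,000: 0.07720 × $30,000,000 = $2,316,000.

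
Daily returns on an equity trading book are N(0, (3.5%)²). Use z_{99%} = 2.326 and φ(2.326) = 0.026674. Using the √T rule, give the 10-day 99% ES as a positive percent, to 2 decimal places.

σ_{10d} = 3.5% × √10 = 11.068%.
ES multiplier = φ(z)/(1−α) = 0.026674/0.01 = 2.667.
ES = 11.068% × 2.667 = 29.518%.

29.52%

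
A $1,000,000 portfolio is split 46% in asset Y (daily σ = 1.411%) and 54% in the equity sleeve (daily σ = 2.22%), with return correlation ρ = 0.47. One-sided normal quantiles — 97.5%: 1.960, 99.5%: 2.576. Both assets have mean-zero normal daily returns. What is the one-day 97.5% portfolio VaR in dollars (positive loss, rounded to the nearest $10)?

σ_p² = 0.46²·1.411² + 0.54²·2.22² + 2·0.47·0.46·0.54·1.411·2.22 = 2.5898 (%²).
σ_p = √2.5898 = 1.609%.
VaR = 1.960 × 1.609% = 3.154%; on $1,000,000 that is $31,540.

$31,540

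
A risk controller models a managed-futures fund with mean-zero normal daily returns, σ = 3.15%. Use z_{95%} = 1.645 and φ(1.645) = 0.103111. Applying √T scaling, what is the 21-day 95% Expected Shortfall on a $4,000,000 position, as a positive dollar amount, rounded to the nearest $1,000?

σ_{21d} = 3.15% × √21 = 14.435%.
ES multiplier = φ(z)/(1−α) = 0.103111/0.05 = 2.062.
ES = 14.435% × 2.062 = 29.765%; on $4,000,000: $1,190,600.

$1,191,000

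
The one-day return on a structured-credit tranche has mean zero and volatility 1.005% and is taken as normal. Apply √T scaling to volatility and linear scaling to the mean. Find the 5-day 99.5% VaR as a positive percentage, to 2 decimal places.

5.79%

At 99.5%, z = 2.576.
σ_{5d} = 1.005% × √5 = 2.247%.
VaR = 2.576 × 2.247% = 5.788%.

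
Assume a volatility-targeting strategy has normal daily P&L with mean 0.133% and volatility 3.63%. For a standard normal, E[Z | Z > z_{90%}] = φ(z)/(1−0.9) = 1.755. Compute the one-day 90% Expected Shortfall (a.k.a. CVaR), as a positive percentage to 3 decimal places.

6.238%

ES = −(0.133%) + 3.63% × 1.755 = 6.238%.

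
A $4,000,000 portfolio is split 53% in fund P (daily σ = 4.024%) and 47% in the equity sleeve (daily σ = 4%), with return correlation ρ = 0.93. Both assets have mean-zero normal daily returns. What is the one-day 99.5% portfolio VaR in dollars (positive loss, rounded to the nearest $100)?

$406,200

σ_p² = 0.53²·4.024² + 0.47²·4² + 2·0.93·0.53·0.47·4.024·4 = 15.5406 (%²).
σ_p = √15.5406 = 3.942%.
At 99.5%, z = 2.576.
VaR = 2.576 × 3.942% = 10.155%; on $4,000,000 that is $406,200.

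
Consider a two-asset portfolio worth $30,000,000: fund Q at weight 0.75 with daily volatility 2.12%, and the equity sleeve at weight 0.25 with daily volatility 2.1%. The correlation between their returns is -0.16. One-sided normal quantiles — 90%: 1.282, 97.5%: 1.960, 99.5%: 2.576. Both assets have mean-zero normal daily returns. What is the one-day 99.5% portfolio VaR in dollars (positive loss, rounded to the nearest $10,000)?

$1,230,000

σ_p² = 0.75²·2.12² + 0.25²·2.1² + 2·-0.16·0.75·0.25·2.12·2.1 = 2.5366 (%²).
σ_p = √2.5366 = 1.593%.
VaR = 2.576 × 1.593% = 4.104%; on $30,000,000 that is $1,231,200.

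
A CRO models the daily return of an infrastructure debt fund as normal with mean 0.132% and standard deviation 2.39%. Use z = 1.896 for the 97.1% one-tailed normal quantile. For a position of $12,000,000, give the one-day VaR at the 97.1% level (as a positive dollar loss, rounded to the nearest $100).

$527,900

VaR = −μ + z·σ = −(0.132%) + 1.896 × 2.39% = 4.399%.
On $12,000,000: 0.04399 × $12,000,000 = $527,880.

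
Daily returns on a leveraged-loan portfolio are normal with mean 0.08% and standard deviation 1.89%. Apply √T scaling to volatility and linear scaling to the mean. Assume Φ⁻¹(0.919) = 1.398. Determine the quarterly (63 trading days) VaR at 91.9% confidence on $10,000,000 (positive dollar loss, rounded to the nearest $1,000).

$1,593,000

σ_{63d} = 1.89% × √63 = 15.001%; μ_{63d} = 63 × 0.08% = 5.040%.
VaR = −(5.040%) + 1.398 × 15.001% = 15.931%.
On $10,000,000: 0.15931 × $10,000,000 = $1,593,100.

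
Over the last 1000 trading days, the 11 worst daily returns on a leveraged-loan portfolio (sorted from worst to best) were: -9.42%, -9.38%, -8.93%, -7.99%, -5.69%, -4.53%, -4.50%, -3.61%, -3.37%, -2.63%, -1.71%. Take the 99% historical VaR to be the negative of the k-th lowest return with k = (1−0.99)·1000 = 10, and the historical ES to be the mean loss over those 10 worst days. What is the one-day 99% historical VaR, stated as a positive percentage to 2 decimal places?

k = 10; the 10th lowest return is -2.63%, so VaR = 2.63%.

2.63%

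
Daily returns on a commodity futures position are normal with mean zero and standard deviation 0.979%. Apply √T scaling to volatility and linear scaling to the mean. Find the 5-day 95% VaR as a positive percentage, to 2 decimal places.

3.60%

At 95%, z = 1.645.
σ_{5d} = 0.979% × √5 = 2.189%.
VaR = 1.645 × 2.189% = 3.601%.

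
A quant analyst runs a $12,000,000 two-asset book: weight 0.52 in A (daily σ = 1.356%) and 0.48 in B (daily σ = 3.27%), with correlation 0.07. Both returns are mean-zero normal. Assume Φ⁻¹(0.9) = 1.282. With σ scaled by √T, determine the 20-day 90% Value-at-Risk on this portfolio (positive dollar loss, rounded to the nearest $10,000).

$1,210,000

σ_p = √(0.52²·1.356² + 0.48²·3.27² + 2·0.07·0.52·0.48·1.356·3.27) = 1.765%.
σ_{20d} = 1.765% × √20 = 7.893%.
VaR = 1.282 × 7.893% = 10.119%; on $12,000,000 that is $1,214,280.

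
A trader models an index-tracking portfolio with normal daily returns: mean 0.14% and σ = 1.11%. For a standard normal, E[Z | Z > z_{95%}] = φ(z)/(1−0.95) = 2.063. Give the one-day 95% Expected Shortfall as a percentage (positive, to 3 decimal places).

ES = −(0.14%) + 1.11% × 2.063 = 2.150%.

2.150%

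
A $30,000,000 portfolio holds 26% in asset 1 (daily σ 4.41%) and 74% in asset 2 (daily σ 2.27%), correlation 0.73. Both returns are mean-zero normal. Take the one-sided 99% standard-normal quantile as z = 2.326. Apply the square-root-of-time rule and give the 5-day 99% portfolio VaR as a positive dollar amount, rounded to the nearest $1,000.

σ_p = √(0.26²·4.41² + 0.74²·2.27² + 2·0.73·0.26·0.74·4.41·2.27) = 2.636%.
σ_{5d} = 2.636% × √5 = 5.894%.
VaR = 2.326 × 5.894% = 13.709%; on $30,000,000 that is $4,112,700.

$4,113,000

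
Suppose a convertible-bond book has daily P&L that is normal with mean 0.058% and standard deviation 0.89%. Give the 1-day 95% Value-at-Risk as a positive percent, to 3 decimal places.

1.406%

At 95% one-sided, z = 1.645.
VaR = −μ + z·σ = −(0.058%) + 1.645 × 0.89% = 1.406%.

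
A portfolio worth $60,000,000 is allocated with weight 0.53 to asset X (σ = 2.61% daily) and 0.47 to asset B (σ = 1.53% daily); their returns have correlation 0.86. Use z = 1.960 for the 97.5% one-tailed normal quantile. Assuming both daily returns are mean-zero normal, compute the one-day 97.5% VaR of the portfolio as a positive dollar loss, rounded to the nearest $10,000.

σ_p² = 0.53²·2.61² + 0.47²·1.53² + 2·0.86·0.53·0.47·2.61·1.53 = 4.1416 (%²).
σ_p = √4.1416 = 2.035%.
VaR = 1.960 × 2.035% = 3.989%; on $60,000,000 that is $2,393,400.

$2,390,000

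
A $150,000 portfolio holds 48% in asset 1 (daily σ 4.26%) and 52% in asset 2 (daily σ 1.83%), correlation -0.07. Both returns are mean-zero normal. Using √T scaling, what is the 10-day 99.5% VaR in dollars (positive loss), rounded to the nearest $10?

σ_p = √(0.48²·4.26² + 0.52²·1.83² + 2·-0.07·0.48·0.52·4.26·1.83) = 2.194%.
σ_{10d} = 2.194% × √10 = 6.938%.
z(99.5%) = 2.576.
VaR = 2.576 × 6.938% = 17.872%; on $150,000 that is $26,808.

$26,810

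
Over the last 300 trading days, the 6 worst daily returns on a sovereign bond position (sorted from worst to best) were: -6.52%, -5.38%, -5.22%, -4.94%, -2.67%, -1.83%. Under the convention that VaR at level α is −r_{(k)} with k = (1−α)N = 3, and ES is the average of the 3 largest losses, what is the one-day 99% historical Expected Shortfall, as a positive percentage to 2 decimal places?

5.71%

The 3 worst returns sum to -17.12%.
ES = −(-17.12%) / 3 = 5.7066…% ≈ 5.71%.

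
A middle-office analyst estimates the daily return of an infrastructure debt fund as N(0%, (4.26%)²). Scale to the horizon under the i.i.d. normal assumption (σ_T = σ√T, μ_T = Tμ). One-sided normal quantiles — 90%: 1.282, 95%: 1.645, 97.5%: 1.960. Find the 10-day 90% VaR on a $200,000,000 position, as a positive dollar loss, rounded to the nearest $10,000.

$34,540,000

σ_{10d} = 4.26% × √10 = 13.471%.
VaR = 1.282 × 13.471% = 17.270%.
On $200,000,000: 0.17270 × $200,000,000 = $34,540,000.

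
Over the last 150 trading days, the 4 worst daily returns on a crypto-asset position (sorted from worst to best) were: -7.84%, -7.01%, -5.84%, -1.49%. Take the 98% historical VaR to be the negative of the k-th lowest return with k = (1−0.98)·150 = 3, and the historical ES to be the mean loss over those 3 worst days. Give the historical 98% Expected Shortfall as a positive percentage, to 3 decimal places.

The 3 worst returns sum to -20.69%.
ES = −(-20.69%) / 3 = 6.8966…% ≈ 6.897%.

6.897%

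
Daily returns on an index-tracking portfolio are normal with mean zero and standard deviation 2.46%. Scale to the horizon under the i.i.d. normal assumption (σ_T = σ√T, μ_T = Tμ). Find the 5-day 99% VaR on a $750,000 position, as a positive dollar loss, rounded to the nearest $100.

At 99%, z = 2.326.
σ_{5d} = 2.46% × √5 = 5.501%.
VaR = 2.326 × 5.501% = 12.795%.
On $750,000: 0.12795 × $750,000 = $95,962.

$96,000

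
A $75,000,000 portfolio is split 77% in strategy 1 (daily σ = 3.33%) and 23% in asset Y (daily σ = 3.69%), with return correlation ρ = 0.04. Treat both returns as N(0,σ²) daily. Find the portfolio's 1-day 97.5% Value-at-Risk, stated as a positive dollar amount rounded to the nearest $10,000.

σ_p² = 0.77²·3.33² + 0.23²·3.69² + 2·0.04·0.77·0.23·3.33·3.69 = 7.4690 (%²).
σ_p = √7.4690 = 2.733%.
At 97.5%, z = 1.960.
VaR = 1.960 × 2.733% = 5.357%; on $75,000,000 that is $4,017,750.

$4,020,000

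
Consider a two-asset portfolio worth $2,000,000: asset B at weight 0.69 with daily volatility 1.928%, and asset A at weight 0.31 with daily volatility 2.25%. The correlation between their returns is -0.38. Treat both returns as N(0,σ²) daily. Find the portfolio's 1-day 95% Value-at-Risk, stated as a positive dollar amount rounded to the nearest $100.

$41,000

σ_p² = 0.69²·1.928² + 0.31²·2.25² + 2·-0.38·0.69·0.31·1.928·2.25 = 1.5511 (%²).
σ_p = √1.5511 = 1.245%.
At 95%, z = 1.645.
VaR = 1.645 × 1.245% = 2.048%; on $2,000,000 that is $40,960.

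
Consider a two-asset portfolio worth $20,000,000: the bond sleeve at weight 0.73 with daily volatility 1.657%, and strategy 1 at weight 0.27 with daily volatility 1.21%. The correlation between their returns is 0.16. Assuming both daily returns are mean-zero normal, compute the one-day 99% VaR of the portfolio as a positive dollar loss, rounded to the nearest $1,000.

σ_p² = 0.73²·1.657² + 0.27²·1.21² + 2·0.16·0.73·0.27·1.657·1.21 = 1.6963 (%²).
σ_p = √1.6963 = 1.302%.
At 99%, z = 2.326.
VaR = 2.326 × 1.302% = 3.028%; on $20,000,000 that is $605,600.

$606,000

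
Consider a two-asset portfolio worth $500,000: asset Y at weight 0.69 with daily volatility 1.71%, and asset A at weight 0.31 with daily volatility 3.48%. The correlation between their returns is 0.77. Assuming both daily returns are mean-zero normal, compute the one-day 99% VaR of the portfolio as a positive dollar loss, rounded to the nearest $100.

$24,700

σ_p² = 0.69²·1.71² + 0.31²·3.48² + 2·0.77·0.69·0.31·1.71·3.48 = 4.5162 (%²).
σ_p = √4.5162 = 2.125%.
At 99%, z = 2.326.
VaR = 2.326 × 2.125% = 4.943%; on $500,000 that is $24,715.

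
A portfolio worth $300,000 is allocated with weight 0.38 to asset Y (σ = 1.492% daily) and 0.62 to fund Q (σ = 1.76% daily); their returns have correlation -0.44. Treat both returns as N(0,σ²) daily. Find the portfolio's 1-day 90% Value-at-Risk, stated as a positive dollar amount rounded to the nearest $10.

σ_p² = 0.38²·1.492² + 0.62²·1.76² + 2·-0.44·0.38·0.62·1.492·1.76 = 0.9677 (%²).
σ_p = √0.9677 = 0.984%.
At 90%, z = 1.282.
VaR = 1.282 × 0.984% = 1.261%; on $300,000 that is $3,783.

$3,780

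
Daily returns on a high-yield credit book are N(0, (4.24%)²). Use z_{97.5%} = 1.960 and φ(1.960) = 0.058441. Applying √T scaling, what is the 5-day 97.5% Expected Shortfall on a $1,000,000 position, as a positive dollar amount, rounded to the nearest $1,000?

$222,000

σ_{5d} = 4.24% × √5 = 9.481%.
ES multiplier = φ(z)/(1−α) = 0.058441/0.025 = 2.338.
ES = 9.481% × 2.338 = 22.167%; on $1,000,000: $221,670.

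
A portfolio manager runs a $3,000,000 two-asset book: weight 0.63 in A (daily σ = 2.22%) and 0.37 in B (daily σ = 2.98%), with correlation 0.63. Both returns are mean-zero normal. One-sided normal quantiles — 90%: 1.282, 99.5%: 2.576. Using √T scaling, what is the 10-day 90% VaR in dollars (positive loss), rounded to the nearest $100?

σ_p = √(0.63²·2.22² + 0.37²·2.98² + 2·0.63·0.63·0.37·2.22·2.98) = 2.262%.
σ_{10d} = 2.262% × √10 = 7.153%.
VaR = 1.282 × 7.153% = 9.170%; on $3,000,000 that is $275,100.

$275,100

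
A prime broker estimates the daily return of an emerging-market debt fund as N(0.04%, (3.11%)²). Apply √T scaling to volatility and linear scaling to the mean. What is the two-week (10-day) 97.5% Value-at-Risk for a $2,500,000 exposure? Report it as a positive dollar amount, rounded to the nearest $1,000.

$472,000

At 97.5%, z = 1.960.
σ_{10d} = 3.11% × √10 = 9.835%; μ_{10d} = 10 × 0.04% = 0.400%.
VaR = −(0.400%) + 1.960 × 9.835% = 18.877%.
On $2,500,000: 0.18877 × $2,500,000 = $471,925.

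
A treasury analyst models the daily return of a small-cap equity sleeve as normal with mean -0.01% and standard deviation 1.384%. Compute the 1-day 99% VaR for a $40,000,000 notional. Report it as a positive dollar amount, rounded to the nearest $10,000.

At 99% one-sided, z = 2.326.
VaR = −μ + z·σ = −(-0.01%) + 2.326 × 1.384% = 3.229%.
On $40,000,000: 0.03229 × $40,000,000 = $1,291,600.

$1,290,000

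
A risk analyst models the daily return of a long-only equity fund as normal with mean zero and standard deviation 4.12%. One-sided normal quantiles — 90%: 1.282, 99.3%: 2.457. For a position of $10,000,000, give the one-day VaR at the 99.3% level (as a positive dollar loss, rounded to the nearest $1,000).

VaR = z·σ = 2.457 × 4.12% = 10.123%.
On $10,000,000: 0.10123 × $10,000,000 = $1,012,300.

$1,012,000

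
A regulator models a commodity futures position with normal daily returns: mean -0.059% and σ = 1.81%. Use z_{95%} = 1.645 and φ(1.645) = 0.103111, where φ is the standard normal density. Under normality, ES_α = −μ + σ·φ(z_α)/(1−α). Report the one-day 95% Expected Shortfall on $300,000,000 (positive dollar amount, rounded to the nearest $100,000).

Tail multiplier: φ(z)/(1−α) = 0.103111 / 0.05 = 2.062.
ES = −(-0.059%) + 1.81% × 2.062 = 3.791%.
On $300,000,000: 0.03791 × $300,000,000 = $11,373,000.

$11,400,000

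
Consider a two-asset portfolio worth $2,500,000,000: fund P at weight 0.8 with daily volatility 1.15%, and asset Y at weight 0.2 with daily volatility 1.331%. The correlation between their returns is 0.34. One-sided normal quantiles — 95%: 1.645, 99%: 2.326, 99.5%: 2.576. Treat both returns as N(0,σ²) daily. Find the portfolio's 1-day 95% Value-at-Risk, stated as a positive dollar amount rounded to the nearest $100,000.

$42,800,000

σ_p² = 0.8²·1.15² + 0.2²·1.331² + 2·0.34·0.8·0.2·1.15·1.331 = 1.0838 (%²).
σ_p = √1.0838 = 1.041%.
VaR = 1.645 × 1.041% = 1.712%; on $2,500,000,000 that is $42,800,000.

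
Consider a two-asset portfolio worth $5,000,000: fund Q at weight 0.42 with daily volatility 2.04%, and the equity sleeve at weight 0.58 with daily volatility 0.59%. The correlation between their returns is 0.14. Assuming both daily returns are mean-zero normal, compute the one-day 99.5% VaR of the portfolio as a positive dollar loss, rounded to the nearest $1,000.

σ_p² = 0.42²·2.04² + 0.58²·0.59² + 2·0.14·0.42·0.58·2.04·0.59 = 0.9333 (%²).
σ_p = √0.9333 = 0.966%.
At 99.5%, z = 2.576.
VaR = 2.576 × 0.966% = 2.488%; on $5,000,000 that is $124,400.

$124,000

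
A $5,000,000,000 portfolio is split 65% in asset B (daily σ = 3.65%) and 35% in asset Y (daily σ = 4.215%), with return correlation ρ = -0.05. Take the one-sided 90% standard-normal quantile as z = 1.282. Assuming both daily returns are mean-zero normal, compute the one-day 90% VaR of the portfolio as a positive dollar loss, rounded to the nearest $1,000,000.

$175,000,000

σ_p² = 0.65²·3.65² + 0.35²·4.215² + 2·-0.05·0.65·0.35·3.65·4.215 = 7.4551 (%²).
σ_p = √7.4551 = 2.730%.
VaR = 1.282 × 2.730% = 3.500%; on $5,000,000,000 that is $175,000,000.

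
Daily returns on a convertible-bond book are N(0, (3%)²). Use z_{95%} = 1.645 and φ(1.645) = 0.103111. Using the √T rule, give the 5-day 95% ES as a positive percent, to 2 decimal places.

13.83%

σ_{5d} = 3% × √5 = 6.708%.
ES multiplier = φ(z)/(1−α) = 0.103111/0.05 = 2.062.
ES = 6.708% × 2.062 = 13.832%.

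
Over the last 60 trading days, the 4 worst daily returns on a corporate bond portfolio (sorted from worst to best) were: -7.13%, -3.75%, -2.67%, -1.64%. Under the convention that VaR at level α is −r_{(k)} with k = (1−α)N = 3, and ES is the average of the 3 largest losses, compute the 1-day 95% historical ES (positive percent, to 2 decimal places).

4.52%

The 3 worst returns sum to -13.55%.
ES = −(-13.55%) / 3 = 4.5166…% ≈ 4.52%.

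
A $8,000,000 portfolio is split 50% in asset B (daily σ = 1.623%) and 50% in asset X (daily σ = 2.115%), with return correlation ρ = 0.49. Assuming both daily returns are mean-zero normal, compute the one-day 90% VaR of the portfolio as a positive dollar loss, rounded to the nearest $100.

σ_p² = 0.5²·1.623² + 0.5²·2.115² + 2·0.49·0.5·0.5·1.623·2.115 = 2.6178 (%²).
σ_p = √2.6178 = 1.618%.
At 90%, z = 1.282.
VaR = 1.282 × 1.618% = 2.074%; on $8,000,000 that is $165,920.

$165,900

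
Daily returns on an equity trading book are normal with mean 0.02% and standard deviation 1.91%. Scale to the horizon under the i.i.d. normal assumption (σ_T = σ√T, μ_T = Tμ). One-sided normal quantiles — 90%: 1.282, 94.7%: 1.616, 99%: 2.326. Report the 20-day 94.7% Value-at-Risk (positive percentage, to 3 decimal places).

13.404%

σ_{20d} = 1.91% × √20 = 8.542%; μ_{20d} = 20 × 0.02% = 0.400%.
VaR = −(0.400%) + 1.616 × 8.542% = 13.404%.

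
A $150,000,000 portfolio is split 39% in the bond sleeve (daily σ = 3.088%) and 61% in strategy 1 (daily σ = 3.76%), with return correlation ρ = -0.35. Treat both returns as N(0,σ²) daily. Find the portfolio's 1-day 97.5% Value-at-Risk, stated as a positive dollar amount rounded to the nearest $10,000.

$6,430,000

σ_p² = 0.39²·3.088² + 0.61²·3.76² + 2·-0.35·0.39·0.61·3.088·3.76 = 4.7774 (%²).
σ_p = √4.7774 = 2.186%.
At 97.5%, z = 1.960.
VaR = 1.960 × 2.186% = 4.285%; on $150,000,000 that is $6,427,500.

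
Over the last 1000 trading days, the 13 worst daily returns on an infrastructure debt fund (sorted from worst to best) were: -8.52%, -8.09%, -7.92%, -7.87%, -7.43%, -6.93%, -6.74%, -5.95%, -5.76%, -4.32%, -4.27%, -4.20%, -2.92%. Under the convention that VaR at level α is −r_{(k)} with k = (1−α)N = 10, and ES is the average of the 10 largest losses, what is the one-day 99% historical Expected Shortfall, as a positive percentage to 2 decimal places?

The 10 worst returns sum to -69.53%.
ES = −(-69.53%) / 10 = 6.953% ≈ 6.95%.

6.95%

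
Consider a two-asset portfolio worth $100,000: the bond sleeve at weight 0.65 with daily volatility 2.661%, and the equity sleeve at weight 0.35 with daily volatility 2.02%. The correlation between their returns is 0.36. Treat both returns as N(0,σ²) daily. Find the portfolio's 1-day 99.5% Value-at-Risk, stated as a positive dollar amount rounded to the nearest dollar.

$5,386

σ_p² = 0.65²·2.661² + 0.35²·2.02² + 2·0.36·0.65·0.35·2.661·2.02 = 4.3720 (%²).
σ_p = √4.3720 = 2.091%.
At 99.5%, z = 2.576.
VaR = 2.576 × 2.091% = 5.386%; on $100,000 that is $5,386.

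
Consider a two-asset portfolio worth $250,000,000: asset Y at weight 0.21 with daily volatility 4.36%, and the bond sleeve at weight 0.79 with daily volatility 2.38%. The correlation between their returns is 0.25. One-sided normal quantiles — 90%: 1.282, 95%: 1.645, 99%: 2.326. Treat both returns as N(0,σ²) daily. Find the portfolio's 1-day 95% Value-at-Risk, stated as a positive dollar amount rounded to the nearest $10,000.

$9,410,000

σ_p² = 0.21²·4.36² + 0.79²·2.38² + 2·0.25·0.21·0.79·4.36·2.38 = 5.2342 (%²).
σ_p = √5.2342 = 2.288%.
VaR = 1.645 × 2.288% = 3.764%; on $250,000,000 that is $9,410,000.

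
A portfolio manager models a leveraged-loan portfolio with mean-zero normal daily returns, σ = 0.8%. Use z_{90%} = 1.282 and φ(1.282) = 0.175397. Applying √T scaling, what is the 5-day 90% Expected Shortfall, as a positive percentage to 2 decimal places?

3.14%

σ_{5d} = 0.8% × √5 = 1.789%.
ES multiplier = φ(z)/(1−α) = 0.175397/0.1 = 1.754.
ES = 1.789% × 1.754 = 3.138%.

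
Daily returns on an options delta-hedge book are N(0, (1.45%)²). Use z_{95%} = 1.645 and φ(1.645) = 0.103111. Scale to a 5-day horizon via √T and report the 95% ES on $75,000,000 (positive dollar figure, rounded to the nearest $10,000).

σ_{5d} = 1.45% × √5 = 3.242%.
ES multiplier = φ(z)/(1−α) = 0.103111/0.05 = 2.062.
ES = 3.242% × 2.062 = 6.685%; on $75,000,000: $5,013,750.

$5,010,000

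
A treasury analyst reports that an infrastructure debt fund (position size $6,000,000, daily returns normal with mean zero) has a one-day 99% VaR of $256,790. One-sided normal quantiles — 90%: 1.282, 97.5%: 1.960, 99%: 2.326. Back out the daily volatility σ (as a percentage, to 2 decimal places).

1.84%

VaR as a fraction: $256,790 / $6,000,000 = 4.280%.
σ = VaR / z = 4.280% / 2.326 = 1.840%.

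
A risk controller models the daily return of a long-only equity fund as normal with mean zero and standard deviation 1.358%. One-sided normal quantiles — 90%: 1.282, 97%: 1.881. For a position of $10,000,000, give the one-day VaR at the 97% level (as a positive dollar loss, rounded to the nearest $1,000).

VaR = z·σ = 1.881 × 1.358% = 2.554%.
On $10,000,000: 0.02554 × $10,000,000 = $255,400.

$255,000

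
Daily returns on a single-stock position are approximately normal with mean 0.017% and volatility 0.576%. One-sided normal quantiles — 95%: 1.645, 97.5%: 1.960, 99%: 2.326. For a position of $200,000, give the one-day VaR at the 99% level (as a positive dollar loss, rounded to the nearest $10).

VaR = −μ + z·σ = −(0.017%) + 2.326 × 0.576% = 1.323%.
On $200,000: 0.01323 × $200,000 = $2,646.

$2,650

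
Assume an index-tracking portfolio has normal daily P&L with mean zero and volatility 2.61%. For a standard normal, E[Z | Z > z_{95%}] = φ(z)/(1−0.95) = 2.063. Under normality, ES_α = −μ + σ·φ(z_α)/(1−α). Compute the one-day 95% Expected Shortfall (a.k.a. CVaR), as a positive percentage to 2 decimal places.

ES = 2.61% × 2.063 = 5.384%.

5.38%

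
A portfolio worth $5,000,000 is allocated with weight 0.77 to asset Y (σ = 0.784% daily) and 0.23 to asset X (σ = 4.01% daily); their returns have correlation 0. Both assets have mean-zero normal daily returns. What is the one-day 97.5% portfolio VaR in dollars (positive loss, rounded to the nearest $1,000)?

$108,000

σ_p² = 0.77²·0.784² + 0.23²·4.01² + 2·0·0.77·0.23·0.784·4.01 = 1.2151 (%²).
σ_p = √1.2151 = 1.102%.
At 97.5%, z = 1.960.
VaR = 1.960 × 1.102% = 2.160%; on $5,000,000 that is $108,000.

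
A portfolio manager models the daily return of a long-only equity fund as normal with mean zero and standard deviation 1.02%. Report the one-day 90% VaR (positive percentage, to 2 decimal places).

At 90% one-sided, z = 1.282.
VaR = z·σ = 1.282 × 1.02% = 1.308%.

1.31%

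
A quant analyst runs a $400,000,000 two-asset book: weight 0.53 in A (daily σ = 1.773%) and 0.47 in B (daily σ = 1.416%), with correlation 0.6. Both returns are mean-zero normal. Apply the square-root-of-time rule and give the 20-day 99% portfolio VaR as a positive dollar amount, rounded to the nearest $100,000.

σ_p = √(0.53²·1.773² + 0.47²·1.416² + 2·0.6·0.53·0.47·1.773·1.416) = 1.441%.
σ_{20d} = 1.441% × √20 = 6.444%.
z(99%) = 2.326.
VaR = 2.326 × 6.444% = 14.989%; on $400,000,000 that is $59,956,000.

$60,000,000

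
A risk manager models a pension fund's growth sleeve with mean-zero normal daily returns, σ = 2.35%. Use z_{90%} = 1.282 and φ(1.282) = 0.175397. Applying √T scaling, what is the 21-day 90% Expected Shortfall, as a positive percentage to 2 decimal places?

σ_{21d} = 2.35% × √21 = 10.769%.
ES multiplier = φ(z)/(1−α) = 0.175397/0.1 = 1.754.
ES = 10.769% × 1.754 = 18.889%.

18.89%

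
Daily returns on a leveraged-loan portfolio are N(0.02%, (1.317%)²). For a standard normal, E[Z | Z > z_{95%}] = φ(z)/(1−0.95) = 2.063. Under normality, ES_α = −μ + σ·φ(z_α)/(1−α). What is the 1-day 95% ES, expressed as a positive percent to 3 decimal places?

2.697%

ES = −(0.02%) + 1.317% × 2.063 = 2.697%.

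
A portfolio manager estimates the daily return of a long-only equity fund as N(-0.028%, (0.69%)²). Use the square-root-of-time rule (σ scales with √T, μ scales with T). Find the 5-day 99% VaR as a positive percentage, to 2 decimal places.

3.73%

At 99%, z = 2.326.
σ_{5d} = 0.69% × √5 = 1.543%; μ_{5d} = 5 × -0.028% = -0.140%.
VaR = −(-0.140%) + 2.326 × 1.543% = 3.729%.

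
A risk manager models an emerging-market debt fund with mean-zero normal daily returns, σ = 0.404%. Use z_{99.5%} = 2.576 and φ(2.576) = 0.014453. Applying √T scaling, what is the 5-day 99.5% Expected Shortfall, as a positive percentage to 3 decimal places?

σ_{5d} = 0.404% × √5 = 0.903%.
ES multiplier = φ(z)/(1−α) = 0.014453/0.005 = 2.891.
ES = 0.903% × 2.891 = 2.611%.

2.611%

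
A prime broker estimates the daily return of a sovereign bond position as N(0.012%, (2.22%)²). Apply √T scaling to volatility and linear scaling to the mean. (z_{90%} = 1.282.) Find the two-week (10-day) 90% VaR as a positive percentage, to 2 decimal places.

σ_{10d} = 2.22% × √10 = 7.020%; μ_{10d} = 10 × 0.012% = 0.120%.
VaR = −(0.120%) + 1.282 × 7.020% = 8.880%.

8.88%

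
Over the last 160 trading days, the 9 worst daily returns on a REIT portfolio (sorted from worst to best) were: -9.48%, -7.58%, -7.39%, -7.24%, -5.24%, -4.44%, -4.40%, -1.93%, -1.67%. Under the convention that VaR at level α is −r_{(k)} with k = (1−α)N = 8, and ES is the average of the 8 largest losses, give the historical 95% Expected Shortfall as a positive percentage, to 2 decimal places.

The 8 worst returns sum to -47.70%.
ES = −(-47.70%) / 8 = 5.9625% ≈ 5.96%.

5.96%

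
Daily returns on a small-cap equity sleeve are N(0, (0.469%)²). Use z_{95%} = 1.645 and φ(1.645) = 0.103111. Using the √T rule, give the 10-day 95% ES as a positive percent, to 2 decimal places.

3.06%

σ_{10d} = 0.469% × √10 = 1.483%.
ES multiplier = φ(z)/(1−α) = 0.103111/0.05 = 2.062.
ES = 1.483% × 2.062 = 3.058%.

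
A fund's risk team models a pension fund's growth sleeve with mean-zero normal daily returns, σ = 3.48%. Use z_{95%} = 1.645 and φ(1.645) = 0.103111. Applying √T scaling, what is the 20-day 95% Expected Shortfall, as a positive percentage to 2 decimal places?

σ_{20d} = 3.48% × √20 = 15.563%.
ES multiplier = φ(z)/(1−α) = 0.103111/0.05 = 2.062.
ES = 15.563% × 2.062 = 32.091%.

32.09%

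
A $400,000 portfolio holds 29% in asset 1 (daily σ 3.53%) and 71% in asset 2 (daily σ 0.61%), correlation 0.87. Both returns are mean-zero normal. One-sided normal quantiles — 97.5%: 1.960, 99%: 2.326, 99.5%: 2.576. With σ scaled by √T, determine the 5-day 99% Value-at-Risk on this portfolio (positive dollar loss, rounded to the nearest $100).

$29,500

σ_p = √(0.29²·3.53² + 0.71²·0.61² + 2·0.87·0.29·0.71·3.53·0.61) = 1.417%.
σ_{5d} = 1.417% × √5 = 3.169%.
VaR = 2.326 × 3.169% = 7.371%; on $400,000 that is $29,484.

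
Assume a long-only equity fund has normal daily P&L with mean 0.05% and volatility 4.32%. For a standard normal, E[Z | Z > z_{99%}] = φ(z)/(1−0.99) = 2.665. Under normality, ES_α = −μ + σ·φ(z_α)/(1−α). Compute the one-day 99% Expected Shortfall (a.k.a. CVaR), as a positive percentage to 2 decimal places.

11.46%

ES = −(0.05%) + 4.32% × 2.665 = 11.463%.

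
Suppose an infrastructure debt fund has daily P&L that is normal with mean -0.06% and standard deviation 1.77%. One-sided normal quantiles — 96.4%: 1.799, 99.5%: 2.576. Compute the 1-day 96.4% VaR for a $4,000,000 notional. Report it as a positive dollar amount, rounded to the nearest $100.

$129,800

VaR = −μ + z·σ = −(-0.06%) + 1.799 × 1.77% = 3.244%.
On $4,000,000: 0.03244 × $4,000,000 = $129,760.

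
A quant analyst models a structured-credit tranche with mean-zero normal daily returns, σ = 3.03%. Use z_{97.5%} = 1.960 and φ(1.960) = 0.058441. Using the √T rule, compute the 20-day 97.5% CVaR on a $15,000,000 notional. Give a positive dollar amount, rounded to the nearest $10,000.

$4,750,000

σ_{20d} = 3.03% × √20 = 13.551%.
ES multiplier = φ(z)/(1−α) = 0.058441/0.025 = 2.338.
ES = 13.551% × 2.338 = 31.682%; on $15,000,000: $4,752,300.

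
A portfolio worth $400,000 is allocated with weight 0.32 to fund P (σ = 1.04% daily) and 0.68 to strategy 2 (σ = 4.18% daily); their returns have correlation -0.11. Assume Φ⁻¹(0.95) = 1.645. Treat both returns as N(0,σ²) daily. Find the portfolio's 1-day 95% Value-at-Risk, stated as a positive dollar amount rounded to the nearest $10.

$18,590

σ_p² = 0.32²·1.04² + 0.68²·4.18² + 2·-0.11·0.32·0.68·1.04·4.18 = 7.9819 (%²).
σ_p = √7.9819 = 2.825%.
VaR = 1.645 × 2.825% = 4.647%; on $400,000 that is $18,588.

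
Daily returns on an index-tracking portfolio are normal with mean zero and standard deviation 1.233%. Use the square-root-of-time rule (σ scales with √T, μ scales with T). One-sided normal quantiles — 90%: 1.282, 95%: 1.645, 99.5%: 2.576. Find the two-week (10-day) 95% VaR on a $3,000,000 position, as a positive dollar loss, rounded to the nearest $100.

σ_{10d} = 1.233% × √10 = 3.899%.
VaR = 1.645 × 3.899% = 6.414%.
On $3,000,000: 0.06414 × $3,000,000 = $192,420.

$192,400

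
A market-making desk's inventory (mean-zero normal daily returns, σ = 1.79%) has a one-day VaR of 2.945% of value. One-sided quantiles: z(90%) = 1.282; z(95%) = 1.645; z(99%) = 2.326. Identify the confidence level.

Implied z = VaR/σ = 2.945 / 1.79 = 1.645.
This matches z(95%) = 1.645.

95%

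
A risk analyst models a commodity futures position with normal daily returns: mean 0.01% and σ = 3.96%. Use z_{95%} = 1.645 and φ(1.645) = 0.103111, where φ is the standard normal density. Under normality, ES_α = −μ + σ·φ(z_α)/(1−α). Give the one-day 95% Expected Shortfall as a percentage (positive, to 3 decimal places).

Tail multiplier: φ(z)/(1−α) = 0.103111 / 0.05 = 2.062.
ES = −(0.01%) + 3.96% × 2.062 = 8.156%.

8.156%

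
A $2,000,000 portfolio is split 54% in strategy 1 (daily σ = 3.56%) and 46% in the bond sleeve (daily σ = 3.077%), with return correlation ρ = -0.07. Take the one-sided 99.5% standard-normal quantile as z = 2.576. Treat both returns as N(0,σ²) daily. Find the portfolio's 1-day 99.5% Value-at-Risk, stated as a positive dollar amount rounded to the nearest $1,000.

σ_p² = 0.54²·3.56² + 0.46²·3.077² + 2·-0.07·0.54·0.46·3.56·3.077 = 5.3181 (%²).
σ_p = √5.3181 = 2.306%.
VaR = 2.576 × 2.306% = 5.940%; on $2,000,000 that is $118,800.

$119,000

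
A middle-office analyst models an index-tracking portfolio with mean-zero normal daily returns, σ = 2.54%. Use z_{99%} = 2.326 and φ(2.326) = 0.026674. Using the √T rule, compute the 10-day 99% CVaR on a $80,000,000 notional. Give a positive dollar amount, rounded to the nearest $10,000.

$17,140,000

σ_{10d} = 2.54% × √10 = 8.032%.
ES multiplier = φ(z)/(1−α) = 0.026674/0.01 = 2.667.
ES = 8.032% × 2.667 = 21.421%; on $80,000,000: $17,136,800.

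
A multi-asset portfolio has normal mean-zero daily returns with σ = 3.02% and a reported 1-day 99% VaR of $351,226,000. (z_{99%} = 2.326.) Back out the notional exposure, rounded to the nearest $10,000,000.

VaR as a fraction of value: z·σ = 2.326 × 3.02% = 7.02452%.
Position = $351,226,000 / 0.0702452 = $5,000,000,000.

$5,000,000,000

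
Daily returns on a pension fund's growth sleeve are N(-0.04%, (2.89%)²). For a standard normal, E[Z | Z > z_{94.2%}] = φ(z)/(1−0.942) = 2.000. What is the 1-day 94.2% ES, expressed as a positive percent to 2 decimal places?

ES = −(-0.04%) + 2.89% × 2.000 = 5.820%.

5.82%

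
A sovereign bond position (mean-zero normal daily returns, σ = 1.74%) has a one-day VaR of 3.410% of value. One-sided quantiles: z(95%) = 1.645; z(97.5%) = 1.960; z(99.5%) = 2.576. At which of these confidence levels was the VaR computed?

Implied z = VaR/σ = 3.410 / 1.74 = 1.960.
This matches z(97.5%) = 1.960.

97.5%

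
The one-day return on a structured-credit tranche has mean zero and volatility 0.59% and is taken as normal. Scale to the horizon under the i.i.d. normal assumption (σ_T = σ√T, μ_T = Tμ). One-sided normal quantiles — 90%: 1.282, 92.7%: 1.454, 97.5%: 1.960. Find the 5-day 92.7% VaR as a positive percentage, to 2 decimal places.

σ_{5d} = 0.59% × √5 = 1.319%.
VaR = 1.454 × 1.319% = 1.918%.

1.92%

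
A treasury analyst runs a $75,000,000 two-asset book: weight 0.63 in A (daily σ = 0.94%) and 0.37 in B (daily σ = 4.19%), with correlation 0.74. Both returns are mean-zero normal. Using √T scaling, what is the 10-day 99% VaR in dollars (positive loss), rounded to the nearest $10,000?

σ_p = √(0.63²·0.94² + 0.37²·4.19² + 2·0.74·0.63·0.37·0.94·4.19) = 2.028%.
σ_{10d} = 2.028% × √10 = 6.413%.
z(99%) = 2.326.
VaR = 2.326 × 6.413% = 14.917%; on $75,000,000 that is $11,187,750.

$11,190,000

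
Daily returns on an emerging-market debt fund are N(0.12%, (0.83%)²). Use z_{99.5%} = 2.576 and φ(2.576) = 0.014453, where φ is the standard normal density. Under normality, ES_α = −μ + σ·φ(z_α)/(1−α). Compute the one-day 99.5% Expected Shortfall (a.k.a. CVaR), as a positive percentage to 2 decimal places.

Tail multiplier: φ(z)/(1−α) = 0.014453 / 0.005 = 2.891.
ES = −(0.12%) + 0.83% × 2.891 = 2.280%.

2.28%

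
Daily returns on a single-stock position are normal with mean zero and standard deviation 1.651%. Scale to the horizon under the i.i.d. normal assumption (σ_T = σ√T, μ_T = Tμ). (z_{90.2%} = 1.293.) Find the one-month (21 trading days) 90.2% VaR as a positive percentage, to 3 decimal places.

9.783%

σ_{21d} = 1.651% × √21 = 7.566%.
VaR = 1.293 × 7.566% = 9.783%.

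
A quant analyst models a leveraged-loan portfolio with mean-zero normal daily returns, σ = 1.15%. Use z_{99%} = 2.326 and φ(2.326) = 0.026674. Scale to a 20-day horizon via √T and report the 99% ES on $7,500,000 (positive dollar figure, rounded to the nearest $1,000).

σ_{20d} = 1.15% × √20 = 5.143%.
ES multiplier = φ(z)/(1−α) = 0.026674/0.01 = 2.667.
ES = 5.143% × 2.667 = 13.716%; on $7,500,000: $1,028,700.

$1,029,000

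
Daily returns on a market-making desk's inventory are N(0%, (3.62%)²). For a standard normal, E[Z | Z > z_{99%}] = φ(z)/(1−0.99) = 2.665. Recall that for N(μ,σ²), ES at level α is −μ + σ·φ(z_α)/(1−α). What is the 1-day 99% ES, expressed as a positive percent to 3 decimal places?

ES = 3.62% × 2.665 = 9.647%.

9.647%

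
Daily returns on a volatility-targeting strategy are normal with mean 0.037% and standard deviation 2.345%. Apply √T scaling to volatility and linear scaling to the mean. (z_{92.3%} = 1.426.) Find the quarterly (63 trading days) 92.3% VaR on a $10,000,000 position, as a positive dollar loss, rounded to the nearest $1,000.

σ_{63d} = 2.345% × √63 = 18.613%; μ_{63d} = 63 × 0.037% = 2.331%.
VaR = −(2.331%) + 1.426 × 18.613% = 24.211%.
On $10,000,000: 0.24211 × $10,000,000 = $2,421,100.

$2,421,000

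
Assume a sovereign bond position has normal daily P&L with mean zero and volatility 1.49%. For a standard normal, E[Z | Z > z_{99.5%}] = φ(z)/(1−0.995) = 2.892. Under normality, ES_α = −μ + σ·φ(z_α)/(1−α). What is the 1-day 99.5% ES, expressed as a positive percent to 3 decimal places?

4.309%

ES = 1.49% × 2.892 = 4.309%.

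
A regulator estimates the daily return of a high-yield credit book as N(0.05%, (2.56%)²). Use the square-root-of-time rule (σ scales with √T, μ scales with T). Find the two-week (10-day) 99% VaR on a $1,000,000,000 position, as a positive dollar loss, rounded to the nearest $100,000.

At 99%, z = 2.326.
σ_{10d} = 2.56% × √10 = 8.095%; μ_{10d} = 10 × 0.05% = 0.500%.
VaR = −(0.500%) + 2.326 × 8.095% = 18.329%.
On $1,000,000,000: 0.18329 × $1,000,000,000 = $183,290,000.

$183,300,000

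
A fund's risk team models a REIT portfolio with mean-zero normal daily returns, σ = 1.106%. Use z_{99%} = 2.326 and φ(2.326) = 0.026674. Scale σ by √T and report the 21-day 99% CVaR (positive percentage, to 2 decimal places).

σ_{21d} = 1.106% × √21 = 5.068%.
ES multiplier = φ(z)/(1−α) = 0.026674/0.01 = 2.667.
ES = 5.068% × 2.667 = 13.516%.

13.52%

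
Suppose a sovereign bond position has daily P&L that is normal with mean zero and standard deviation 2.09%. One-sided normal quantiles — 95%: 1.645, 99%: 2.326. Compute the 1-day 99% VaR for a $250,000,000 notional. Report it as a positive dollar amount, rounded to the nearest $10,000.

$12,150,000

VaR = z·σ = 2.326 × 2.09% = 4.861%.
On $250,000,000: 0.04861 × $250,000,000 = $12,152,500.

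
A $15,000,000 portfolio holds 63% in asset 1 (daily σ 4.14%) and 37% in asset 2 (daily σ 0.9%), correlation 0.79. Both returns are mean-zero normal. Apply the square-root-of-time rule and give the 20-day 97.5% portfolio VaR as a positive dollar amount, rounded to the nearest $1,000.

σ_p = √(0.63²·4.14² + 0.37²·0.9² + 2·0.79·0.63·0.37·4.14·0.9) = 2.879%.
σ_{20d} = 2.879% × √20 = 12.875%.
z(97.5%) = 1.960.
VaR = 1.960 × 12.875% = 25.235%; on $15,000,000 that is $3,785,250.

$3,785,000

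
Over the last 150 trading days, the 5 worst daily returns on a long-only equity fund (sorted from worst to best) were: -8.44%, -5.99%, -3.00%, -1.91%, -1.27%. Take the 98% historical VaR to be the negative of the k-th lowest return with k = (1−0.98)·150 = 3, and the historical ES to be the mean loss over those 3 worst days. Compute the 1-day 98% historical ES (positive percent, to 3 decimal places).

5.810%

The 3 worst returns sum to -17.43%.
ES = −(-17.43%) / 3 = 5.81% ≈ 5.810%.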